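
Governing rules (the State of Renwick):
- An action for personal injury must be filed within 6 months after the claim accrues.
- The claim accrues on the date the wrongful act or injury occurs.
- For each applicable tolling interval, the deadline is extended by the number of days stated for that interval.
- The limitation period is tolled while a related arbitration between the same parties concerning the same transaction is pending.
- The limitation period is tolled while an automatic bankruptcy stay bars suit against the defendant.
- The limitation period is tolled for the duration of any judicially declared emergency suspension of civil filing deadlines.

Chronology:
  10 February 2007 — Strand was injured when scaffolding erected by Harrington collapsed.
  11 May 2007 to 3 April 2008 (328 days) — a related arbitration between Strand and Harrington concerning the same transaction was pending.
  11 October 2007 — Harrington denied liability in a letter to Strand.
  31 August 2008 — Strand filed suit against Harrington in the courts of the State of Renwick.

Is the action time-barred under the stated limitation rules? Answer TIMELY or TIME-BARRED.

The claim accrued on 10 February 2007, the date of the act.
The untolled deadline — 6 months after 10 February 2007 — is 10 August 2007.
The period was tolled for 328 days by the pending related arbitration (11 May 2007 to 3 April 2008), pushing the deadline to 3 July 2008.
None of the other events listed affects the running of the period under the stated rules.
Filing on 31 August 2008 missed the 3 July 2008 deadline — the action is time-barred.

TIME-BARRED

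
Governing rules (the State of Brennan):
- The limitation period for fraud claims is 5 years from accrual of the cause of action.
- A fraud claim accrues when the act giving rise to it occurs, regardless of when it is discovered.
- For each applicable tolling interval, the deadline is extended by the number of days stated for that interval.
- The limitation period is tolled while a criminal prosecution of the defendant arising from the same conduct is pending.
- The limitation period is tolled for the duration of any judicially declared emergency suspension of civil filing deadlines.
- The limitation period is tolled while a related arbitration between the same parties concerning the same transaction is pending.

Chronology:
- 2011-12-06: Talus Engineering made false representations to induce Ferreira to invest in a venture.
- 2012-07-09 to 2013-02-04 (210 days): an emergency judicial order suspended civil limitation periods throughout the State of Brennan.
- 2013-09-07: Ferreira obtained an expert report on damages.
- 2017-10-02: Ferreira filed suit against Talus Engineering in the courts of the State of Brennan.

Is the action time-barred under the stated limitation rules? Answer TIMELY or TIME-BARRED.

TIME-BARRED

The cause of action accrued on 2011-12-06, the date of the act.
5 years from 2011-12-06 is 2016-12-06.
Because the emergency suspension of filing deadlines ran from 2012-07-09 to 2013-02-04, the deadline is extended by 210 days to 2017-07-04.
The other events in the timeline have no effect on the limitation period under the stated rules.
Ferreira filed on 2017-10-02, after the 2017-07-04 deadline, so the action is time-barred.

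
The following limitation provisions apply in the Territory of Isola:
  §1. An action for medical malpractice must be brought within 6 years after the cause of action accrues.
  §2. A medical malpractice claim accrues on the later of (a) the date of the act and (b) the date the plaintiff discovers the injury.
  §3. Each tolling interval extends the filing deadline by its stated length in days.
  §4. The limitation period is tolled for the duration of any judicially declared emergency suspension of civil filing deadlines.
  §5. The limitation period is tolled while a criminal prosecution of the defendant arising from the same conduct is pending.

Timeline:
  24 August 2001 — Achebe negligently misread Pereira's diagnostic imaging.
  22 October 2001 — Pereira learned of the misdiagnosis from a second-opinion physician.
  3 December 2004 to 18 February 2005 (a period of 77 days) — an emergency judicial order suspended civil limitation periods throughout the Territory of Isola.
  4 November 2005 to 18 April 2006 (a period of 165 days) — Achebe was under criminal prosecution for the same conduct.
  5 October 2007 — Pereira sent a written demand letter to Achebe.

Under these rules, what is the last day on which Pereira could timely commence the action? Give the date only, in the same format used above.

20 June 2008

Taking the later of the act (24 August 2001) and discovery (22 October 2001), the claim accrued on 22 October 2001.
The untolled deadline — 6 years after 22 October 2001 — is 22 October 2007.
Because the emergency suspension of filing deadlines ran from 3 December 2004 to 18 February 2005, the deadline is extended by 77 days to 7 January 2008.
The period was tolled for 165 days by the pending criminal prosecution (4 November 2005 to 18 April 2006), pushing the deadline to 20 June 2008.
Nothing else in the chronology tolls or restarts the period.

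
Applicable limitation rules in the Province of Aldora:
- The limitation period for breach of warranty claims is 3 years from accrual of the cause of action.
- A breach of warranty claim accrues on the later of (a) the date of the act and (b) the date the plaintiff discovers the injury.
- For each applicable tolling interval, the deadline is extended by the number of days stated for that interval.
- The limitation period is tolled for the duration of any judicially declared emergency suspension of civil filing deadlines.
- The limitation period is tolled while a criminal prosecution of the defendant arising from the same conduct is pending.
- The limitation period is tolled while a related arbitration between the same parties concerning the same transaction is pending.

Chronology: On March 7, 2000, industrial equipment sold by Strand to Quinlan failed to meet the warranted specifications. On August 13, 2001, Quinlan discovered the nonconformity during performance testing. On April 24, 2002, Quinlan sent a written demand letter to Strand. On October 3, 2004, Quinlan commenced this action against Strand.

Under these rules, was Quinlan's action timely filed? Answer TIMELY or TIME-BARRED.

The claim accrued on August 13, 2001 — the later of the March 7, 2000 act and the August 13, 2001 discovery.
Adding the 3 years base period to August 13, 2001 gives a deadline of August 13, 2004, before any tolling.
None of the other events listed affects the running of the period under the stated rules.
The October 3, 2004 filing falls after the August 13, 2004 deadline; the claim is time-barred.

TIME-BARRED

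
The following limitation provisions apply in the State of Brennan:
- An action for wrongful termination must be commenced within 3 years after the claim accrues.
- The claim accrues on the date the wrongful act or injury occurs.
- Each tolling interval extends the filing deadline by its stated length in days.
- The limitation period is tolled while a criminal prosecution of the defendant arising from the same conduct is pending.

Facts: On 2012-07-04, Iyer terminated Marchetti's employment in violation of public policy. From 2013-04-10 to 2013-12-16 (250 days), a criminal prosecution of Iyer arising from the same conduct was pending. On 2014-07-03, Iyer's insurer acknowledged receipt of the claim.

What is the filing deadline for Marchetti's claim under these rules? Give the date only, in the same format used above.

2016-03-10

The claim accrued on 2012-07-04, when the wrongful act occurred.
3 years from 2012-07-04 is 2015-07-04.
The period was tolled for 250 days by the pending criminal prosecution (2013-04-10 to 2013-12-16), pushing the deadline to 2016-03-10.
Nothing else in the chronology tolls or restarts the period.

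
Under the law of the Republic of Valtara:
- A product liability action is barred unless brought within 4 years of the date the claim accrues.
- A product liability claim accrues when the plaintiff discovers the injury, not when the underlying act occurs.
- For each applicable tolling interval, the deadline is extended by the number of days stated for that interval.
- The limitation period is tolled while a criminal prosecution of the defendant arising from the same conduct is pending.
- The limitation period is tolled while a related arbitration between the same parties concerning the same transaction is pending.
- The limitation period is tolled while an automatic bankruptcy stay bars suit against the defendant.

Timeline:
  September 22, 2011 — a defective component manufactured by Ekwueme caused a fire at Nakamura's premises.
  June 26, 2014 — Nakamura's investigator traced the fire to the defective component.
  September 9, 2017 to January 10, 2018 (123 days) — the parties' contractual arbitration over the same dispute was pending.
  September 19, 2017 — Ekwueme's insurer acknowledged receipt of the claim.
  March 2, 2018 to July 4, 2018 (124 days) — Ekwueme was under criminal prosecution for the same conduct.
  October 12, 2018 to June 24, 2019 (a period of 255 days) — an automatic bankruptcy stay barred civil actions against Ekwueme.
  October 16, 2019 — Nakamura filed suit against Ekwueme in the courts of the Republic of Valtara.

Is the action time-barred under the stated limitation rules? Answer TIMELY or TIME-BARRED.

TIMELY

Accrual is tied to discovery, so the period began on June 26, 2014 rather than on September 22, 2011 when the act occurred.
Adding the 4 years base period to June 26, 2014 gives a deadline of June 26, 2018, before any tolling.
Because the pending related arbitration ran from September 9, 2017 to January 10, 2018, the deadline is extended by 123 days to October 27, 2018.
Because the pending criminal prosecution ran from March 2, 2018 to July 4, 2018, the deadline is extended by 124 days to February 28, 2019.
The period was tolled for 255 days by the automatic bankruptcy stay (October 12, 2018 to June 24, 2019), pushing the deadline to November 10, 2019.
The other events in the timeline have no effect on the limitation period under the stated rules.
The October 16, 2019 filing precedes the November 10, 2019 deadline; the claim is timely.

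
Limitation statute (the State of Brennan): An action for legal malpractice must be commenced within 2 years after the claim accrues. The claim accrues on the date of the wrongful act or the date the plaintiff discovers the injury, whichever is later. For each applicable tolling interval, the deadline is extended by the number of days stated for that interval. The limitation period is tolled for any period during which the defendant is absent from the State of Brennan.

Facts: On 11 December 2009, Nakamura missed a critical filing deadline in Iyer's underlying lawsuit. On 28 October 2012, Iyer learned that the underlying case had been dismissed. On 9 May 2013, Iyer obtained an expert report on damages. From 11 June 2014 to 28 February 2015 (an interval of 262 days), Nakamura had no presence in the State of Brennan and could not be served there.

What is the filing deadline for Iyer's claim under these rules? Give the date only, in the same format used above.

17 July 2015

Because discovery on 28 October 2012 post-dates the 11 December 2009 act, accrual under the later-of rule falls on 28 October 2012.
The untolled deadline — 2 years after 28 October 2012 — is 28 October 2014.
The defendant's absence from the jurisdiction from 11 June 2014 to 28 February 2015 tolled the period for 262 days, extending the deadline to 17 July 2015.
The other events in the timeline have no effect on the limitation period under the stated rules.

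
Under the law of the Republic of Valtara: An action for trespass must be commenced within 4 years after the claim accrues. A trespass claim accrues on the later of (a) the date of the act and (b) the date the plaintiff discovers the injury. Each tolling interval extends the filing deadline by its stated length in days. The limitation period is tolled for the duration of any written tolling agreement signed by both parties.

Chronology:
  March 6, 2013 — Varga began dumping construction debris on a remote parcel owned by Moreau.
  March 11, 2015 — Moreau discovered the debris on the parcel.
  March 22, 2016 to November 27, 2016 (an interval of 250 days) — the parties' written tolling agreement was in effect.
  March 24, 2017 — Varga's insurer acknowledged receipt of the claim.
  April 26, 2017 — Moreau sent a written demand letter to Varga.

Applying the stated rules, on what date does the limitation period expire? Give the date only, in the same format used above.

November 16, 2019

Because discovery on March 11, 2015 post-dates the March 6, 2013 act, accrual under the later-of rule falls on March 11, 2015.
Adding the 4 years base period to March 11, 2015 gives a deadline of March 11, 2019, before any tolling.
Because the written tolling agreement ran from March 22, 2016 to November 27, 2016, the deadline is extended by 250 days to November 16, 2019.
None of the other events listed affects the running of the period under the stated rules.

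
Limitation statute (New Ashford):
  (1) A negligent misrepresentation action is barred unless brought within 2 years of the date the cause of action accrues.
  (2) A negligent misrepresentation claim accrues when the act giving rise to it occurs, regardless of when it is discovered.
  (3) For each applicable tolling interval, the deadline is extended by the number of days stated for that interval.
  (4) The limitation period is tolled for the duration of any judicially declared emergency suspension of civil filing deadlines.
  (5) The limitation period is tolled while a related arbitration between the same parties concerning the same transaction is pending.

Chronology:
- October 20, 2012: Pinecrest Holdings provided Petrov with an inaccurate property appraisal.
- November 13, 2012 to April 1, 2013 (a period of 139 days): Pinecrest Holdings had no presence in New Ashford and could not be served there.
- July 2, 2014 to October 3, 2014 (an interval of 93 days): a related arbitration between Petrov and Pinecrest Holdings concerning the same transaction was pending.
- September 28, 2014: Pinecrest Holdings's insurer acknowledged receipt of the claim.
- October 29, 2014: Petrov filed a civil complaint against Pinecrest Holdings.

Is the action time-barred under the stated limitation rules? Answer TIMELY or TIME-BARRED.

The claim accrued on October 20, 2012, when the wrongful act occurred.
2 years from October 20, 2012 is October 20, 2014.
Because the pending related arbitration ran from July 2, 2014 to October 3, 2014, the deadline is extended by 93 days to January 21, 2015.
The defendant's absence from the jurisdiction from November 13, 2012 to April 1, 2013 does not toll the period, because no stated rule makes the defendant's absence a tolling event.
The other events in the timeline have no effect on the limitation period under the stated rules.
The October 29, 2014 filing precedes the January 21, 2015 deadline; the claim is timely.

TIMELY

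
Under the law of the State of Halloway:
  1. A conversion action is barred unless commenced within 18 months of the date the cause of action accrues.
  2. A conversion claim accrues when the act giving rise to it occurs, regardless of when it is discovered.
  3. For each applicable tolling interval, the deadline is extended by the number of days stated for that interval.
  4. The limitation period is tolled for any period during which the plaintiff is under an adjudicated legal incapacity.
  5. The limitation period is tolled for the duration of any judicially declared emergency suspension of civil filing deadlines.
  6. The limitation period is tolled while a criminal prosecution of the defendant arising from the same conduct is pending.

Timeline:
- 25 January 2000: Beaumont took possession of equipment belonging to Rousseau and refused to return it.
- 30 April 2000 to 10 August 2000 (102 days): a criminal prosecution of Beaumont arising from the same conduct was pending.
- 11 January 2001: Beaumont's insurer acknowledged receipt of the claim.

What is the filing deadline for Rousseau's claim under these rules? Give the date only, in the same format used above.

4 November 2001

The claim accrued on 25 January 2000, when the wrongful act occurred.
18 months from 25 January 2000 is 25 July 2001.
The pending criminal prosecution from 30 April 2000 to 10 August 2000 tolled the period for 102 days, extending the deadline to 4 November 2001.
The other events in the timeline have no effect on the limitation period under the stated rules.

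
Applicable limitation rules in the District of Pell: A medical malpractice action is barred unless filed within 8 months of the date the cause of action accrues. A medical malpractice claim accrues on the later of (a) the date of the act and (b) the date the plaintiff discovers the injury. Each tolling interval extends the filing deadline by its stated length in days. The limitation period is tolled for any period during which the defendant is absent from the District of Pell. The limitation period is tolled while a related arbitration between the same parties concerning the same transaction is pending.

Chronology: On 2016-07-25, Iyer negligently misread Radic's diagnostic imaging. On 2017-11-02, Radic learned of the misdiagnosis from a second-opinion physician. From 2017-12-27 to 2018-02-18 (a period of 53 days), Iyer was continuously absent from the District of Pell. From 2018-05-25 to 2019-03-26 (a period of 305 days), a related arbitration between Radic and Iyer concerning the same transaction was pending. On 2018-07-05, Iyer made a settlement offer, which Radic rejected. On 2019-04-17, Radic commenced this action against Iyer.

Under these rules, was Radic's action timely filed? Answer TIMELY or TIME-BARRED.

Because discovery on 2017-11-02 post-dates the 2016-07-25 act, accrual under the later-of rule falls on 2017-11-02.
8 months from 2017-11-02 is 2018-07-02.
Because the defendant's absence from the jurisdiction ran from 2017-12-27 to 2018-02-18, the deadline is extended by 53 days to 2018-08-24.
The pending related arbitration from 2018-05-25 to 2019-03-26 tolled the period for 305 days, extending the deadline to 2019-06-25.
Nothing else in the chronology tolls or restarts the period.
Filing on 2019-04-17 beat the 2019-06-25 deadline — the action is timely.

TIMELY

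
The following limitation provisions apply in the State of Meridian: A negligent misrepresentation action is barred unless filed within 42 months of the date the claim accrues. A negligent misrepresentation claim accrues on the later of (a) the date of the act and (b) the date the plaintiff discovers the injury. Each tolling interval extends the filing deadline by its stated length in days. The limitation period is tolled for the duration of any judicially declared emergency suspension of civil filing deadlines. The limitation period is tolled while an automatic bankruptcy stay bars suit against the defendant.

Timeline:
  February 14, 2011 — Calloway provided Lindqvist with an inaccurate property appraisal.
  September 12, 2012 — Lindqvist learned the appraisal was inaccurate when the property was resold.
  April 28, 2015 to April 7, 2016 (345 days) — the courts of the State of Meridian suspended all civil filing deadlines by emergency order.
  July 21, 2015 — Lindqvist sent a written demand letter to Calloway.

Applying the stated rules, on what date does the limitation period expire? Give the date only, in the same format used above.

Because discovery on September 12, 2012 post-dates the February 14, 2011 act, accrual under the later-of rule falls on September 12, 2012.
Adding the 42 months base period to September 12, 2012 gives a deadline of March 12, 2016, before any tolling.
Because the emergency suspension of filing deadlines ran from April 28, 2015 to April 7, 2016, the deadline is extended by 345 days to February 20, 2017.
Nothing else in the chronology tolls or restarts the period.

February 20, 2017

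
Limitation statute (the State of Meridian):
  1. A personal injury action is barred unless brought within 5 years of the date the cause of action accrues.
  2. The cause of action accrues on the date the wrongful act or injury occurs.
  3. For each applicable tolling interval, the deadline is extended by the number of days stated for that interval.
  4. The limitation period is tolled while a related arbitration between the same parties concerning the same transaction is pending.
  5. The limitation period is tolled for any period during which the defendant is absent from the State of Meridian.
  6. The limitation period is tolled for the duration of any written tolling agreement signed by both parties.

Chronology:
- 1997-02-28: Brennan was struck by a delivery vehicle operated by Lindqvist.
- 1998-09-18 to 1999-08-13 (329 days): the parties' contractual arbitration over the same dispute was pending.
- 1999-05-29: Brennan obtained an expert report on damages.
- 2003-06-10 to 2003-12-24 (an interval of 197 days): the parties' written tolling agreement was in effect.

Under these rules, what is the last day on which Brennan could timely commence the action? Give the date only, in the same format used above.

2003-01-23

The claim accrued on 1997-02-28, when the wrongful act occurred.
The untolled deadline — 5 years after 1997-02-28 — is 2002-02-28.
The pending related arbitration from 1998-09-18 to 1999-08-13 tolled the period for 329 days, extending the deadline to 2003-01-23.
The written tolling agreement starting 2003-06-10 came too late — the period had run on 2003-01-23 — and so does not extend the deadline.
Nothing else in the chronology tolls or restarts the period.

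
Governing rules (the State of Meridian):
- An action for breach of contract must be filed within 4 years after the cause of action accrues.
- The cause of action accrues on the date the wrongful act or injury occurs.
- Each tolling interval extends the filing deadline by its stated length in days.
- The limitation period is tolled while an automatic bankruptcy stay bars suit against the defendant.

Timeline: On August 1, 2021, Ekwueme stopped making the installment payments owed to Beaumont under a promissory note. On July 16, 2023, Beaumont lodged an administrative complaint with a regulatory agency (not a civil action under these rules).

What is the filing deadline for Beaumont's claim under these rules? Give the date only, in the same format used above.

The limitation period began to run on August 1, 2021.
The untolled deadline — 4 years after August 1, 2021 — is August 1, 2025.
Nothing else in the chronology tolls or restarts the period.

August 1, 2025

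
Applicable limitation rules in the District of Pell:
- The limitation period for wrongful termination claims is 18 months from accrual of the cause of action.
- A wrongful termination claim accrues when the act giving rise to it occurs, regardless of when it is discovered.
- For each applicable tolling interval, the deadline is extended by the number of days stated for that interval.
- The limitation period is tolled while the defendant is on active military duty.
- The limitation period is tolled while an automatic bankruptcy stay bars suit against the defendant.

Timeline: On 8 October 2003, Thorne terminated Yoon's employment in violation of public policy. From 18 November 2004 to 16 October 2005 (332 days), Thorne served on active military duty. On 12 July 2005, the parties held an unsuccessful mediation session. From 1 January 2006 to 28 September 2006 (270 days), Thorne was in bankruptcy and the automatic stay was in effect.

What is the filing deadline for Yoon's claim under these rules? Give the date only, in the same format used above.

1 December 2006

The cause of action accrued on 8 October 2003, the date of the act.
Adding the 18 months base period to 8 October 2003 gives a deadline of 8 April 2005, before any tolling.
Because the defendant's active military service ran from 18 November 2004 to 16 October 2005, the deadline is extended by 332 days to 6 March 2006.
Because the automatic bankruptcy stay ran from 1 January 2006 to 28 September 2006, the deadline is extended by 270 days to 1 December 2006.
The other events in the timeline have no effect on the limitation period under the stated rules.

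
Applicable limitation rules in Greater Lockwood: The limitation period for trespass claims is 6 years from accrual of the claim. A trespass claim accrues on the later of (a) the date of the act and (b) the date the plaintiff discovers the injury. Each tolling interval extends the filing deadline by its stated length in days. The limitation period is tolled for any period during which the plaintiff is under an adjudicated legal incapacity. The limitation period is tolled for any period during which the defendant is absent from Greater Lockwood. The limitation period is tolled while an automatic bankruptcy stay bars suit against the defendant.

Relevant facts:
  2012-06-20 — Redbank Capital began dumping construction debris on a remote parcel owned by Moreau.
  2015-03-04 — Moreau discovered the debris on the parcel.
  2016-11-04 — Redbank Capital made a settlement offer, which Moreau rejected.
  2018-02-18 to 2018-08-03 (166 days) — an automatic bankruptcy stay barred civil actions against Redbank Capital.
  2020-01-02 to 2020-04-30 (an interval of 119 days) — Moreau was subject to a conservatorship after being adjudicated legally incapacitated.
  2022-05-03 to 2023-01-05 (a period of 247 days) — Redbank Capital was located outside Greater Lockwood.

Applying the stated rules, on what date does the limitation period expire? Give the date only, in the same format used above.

The claim accrued on 2015-03-04 — the later of the 2012-06-20 act and the 2015-03-04 discovery.
The untolled deadline — 6 years after 2015-03-04 — is 2021-03-04.
The period was tolled for 166 days by the automatic bankruptcy stay (2018-02-18 to 2018-08-03), pushing the deadline to 2021-08-17.
The plaintiff's legal incapacity from 2020-01-02 to 2020-04-30 tolled the period for 119 days, extending the deadline to 2021-12-14.
By the time the defendant's absence from the jurisdiction began on 2022-05-03, the limitation period had already expired on 2021-12-14; that interval cannot revive it.
None of the other events listed affects the running of the period under the stated rules.

2021-12-14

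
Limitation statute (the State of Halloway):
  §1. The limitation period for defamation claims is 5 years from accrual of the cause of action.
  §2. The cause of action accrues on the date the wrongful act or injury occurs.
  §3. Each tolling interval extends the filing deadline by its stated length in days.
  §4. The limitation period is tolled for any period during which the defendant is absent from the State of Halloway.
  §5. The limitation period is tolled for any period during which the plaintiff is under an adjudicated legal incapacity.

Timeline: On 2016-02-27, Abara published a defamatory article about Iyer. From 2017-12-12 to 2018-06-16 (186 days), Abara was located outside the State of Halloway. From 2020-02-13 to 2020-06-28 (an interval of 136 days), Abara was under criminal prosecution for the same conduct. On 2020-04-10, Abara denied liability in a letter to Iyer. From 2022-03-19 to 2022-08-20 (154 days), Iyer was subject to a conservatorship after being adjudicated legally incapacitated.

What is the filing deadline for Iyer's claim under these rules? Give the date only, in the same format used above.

2021-09-01

The cause of action accrued on 2016-02-27, the date of the act.
The untolled deadline — 5 years after 2016-02-27 — is 2021-02-27.
The period was tolled for 186 days by the defendant's absence from the jurisdiction (2017-12-12 to 2018-06-16), pushing the deadline to 2021-09-01.
By the time the plaintiff's legal incapacity began on 2022-03-19, the limitation period had already expired on 2021-09-01; that interval cannot revive it.
The pending criminal prosecution from 2020-02-13 to 2020-06-28 does not toll the period, because no stated rule makes a criminal prosecution a tolling event.
None of the other events listed affects the running of the period under the stated rules.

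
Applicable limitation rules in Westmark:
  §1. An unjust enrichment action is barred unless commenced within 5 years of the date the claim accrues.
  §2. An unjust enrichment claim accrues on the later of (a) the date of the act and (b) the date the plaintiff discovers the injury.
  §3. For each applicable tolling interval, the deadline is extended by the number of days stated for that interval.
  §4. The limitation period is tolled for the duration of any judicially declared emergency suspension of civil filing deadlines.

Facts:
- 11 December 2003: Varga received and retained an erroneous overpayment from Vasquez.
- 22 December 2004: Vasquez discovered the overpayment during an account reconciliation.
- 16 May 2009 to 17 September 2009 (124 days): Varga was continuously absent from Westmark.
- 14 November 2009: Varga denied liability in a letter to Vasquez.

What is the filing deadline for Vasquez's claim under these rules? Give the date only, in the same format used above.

22 December 2009

The claim accrued on 22 December 2004 — the later of the 11 December 2003 act and the 22 December 2004 discovery.
Adding the 5 years base period to 22 December 2004 gives a deadline of 22 December 2009, before any tolling.
The defendant's absence from the jurisdiction from 16 May 2009 to 17 September 2009 does not toll the period, because no stated rule makes the defendant's absence a tolling event.
Nothing else in the chronology tolls or restarts the period.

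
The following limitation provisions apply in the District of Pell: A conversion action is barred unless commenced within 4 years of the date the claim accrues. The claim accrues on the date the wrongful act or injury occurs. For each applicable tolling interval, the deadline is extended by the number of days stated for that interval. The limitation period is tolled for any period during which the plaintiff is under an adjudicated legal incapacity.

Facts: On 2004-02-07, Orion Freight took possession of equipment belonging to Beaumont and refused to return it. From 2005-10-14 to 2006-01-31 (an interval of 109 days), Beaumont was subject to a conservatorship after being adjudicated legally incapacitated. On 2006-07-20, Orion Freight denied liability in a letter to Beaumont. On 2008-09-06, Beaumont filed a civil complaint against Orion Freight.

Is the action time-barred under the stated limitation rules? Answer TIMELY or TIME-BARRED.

TIME-BARRED

The limitation period began to run on 2004-02-07.
4 years from 2004-02-07 is 2008-02-07.
The plaintiff's legal incapacity from 2005-10-14 to 2006-01-31 tolled the period for 109 days, extending the deadline to 2008-05-26.
None of the other events listed affects the running of the period under the stated rules.
Filing on 2008-09-06 missed the 2008-05-26 deadline — the action is time-barred.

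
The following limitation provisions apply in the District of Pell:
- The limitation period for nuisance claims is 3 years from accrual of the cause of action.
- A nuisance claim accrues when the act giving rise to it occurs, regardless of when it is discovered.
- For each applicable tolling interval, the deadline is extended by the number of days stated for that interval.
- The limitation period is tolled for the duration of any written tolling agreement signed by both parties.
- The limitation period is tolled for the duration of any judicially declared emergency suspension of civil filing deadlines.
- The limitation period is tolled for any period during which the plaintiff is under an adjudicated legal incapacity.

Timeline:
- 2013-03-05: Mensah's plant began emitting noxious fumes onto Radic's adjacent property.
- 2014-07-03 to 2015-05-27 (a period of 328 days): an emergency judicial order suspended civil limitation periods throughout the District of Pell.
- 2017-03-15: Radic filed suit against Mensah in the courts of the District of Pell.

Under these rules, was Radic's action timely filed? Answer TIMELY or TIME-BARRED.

The claim accrued on 2013-03-05, when the wrongful act occurred.
3 years from 2013-03-05 is 2016-03-05.
The emergency suspension of filing deadlines from 2014-07-03 to 2015-05-27 tolled the period for 328 days, extending the deadline to 2017-01-27.
Filing on 2017-03-15 missed the 2017-01-27 deadline — the action is time-barred.

TIME-BARRED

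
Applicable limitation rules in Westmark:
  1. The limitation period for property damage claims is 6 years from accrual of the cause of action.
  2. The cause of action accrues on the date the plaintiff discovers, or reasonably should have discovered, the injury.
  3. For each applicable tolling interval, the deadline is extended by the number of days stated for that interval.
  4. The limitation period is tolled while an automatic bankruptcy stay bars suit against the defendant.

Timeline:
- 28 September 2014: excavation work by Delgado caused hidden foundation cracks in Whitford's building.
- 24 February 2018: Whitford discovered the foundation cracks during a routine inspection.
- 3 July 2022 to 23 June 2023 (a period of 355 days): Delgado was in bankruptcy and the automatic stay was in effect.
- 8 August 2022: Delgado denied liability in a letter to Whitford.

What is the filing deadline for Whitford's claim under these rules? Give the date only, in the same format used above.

The claim did not accrue until Whitford discovered the injury on 24 February 2018; the 28 September 2014 act date does not start the clock under the stated rule.
The untolled deadline — 6 years after 24 February 2018 — is 24 February 2024.
Because the automatic bankruptcy stay ran from 3 July 2022 to 23 June 2023, the deadline is extended by 355 days to 13 February 2025.
Nothing else in the chronology tolls or restarts the period.

13 February 2025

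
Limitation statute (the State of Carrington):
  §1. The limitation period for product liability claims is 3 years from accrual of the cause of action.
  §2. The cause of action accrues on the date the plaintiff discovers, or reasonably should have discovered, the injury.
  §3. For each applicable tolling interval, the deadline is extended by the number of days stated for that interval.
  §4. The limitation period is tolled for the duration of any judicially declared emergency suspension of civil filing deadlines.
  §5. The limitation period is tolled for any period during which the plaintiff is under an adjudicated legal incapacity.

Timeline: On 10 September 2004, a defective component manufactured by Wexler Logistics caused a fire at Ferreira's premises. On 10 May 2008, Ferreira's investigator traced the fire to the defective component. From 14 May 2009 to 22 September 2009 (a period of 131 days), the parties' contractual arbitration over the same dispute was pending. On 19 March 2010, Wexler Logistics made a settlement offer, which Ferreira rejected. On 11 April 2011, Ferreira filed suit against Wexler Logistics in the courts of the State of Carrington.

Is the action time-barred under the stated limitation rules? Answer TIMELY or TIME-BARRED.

TIMELY

Accrual is tied to discovery, so the period began on 10 May 2008 rather than on 10 September 2004 when the act occurred.
The untolled deadline — 3 years after 10 May 2008 — is 10 May 2011.
The pending related arbitration from 14 May 2009 to 22 September 2009 does not toll the period, because no stated rule makes a pending arbitration a tolling event.
None of the other events listed affects the running of the period under the stated rules.
The 11 April 2011 filing precedes the 10 May 2011 deadline; the claim is timely.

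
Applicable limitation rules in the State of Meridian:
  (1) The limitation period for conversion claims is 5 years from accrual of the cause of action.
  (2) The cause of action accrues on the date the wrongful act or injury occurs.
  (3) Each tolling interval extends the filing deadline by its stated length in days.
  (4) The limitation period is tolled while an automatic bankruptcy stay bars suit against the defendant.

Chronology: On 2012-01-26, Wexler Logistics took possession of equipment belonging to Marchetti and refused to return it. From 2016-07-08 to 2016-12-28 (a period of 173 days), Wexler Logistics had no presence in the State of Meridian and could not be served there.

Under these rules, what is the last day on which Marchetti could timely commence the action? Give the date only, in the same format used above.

2017-01-26

The cause of action accrued on 2012-01-26, the date of the act.
The untolled deadline — 5 years after 2012-01-26 — is 2017-01-26.
The defendant's absence from the jurisdiction from 2016-07-08 to 2016-12-28 does not toll the period, because no stated rule makes the defendant's absence a tolling event.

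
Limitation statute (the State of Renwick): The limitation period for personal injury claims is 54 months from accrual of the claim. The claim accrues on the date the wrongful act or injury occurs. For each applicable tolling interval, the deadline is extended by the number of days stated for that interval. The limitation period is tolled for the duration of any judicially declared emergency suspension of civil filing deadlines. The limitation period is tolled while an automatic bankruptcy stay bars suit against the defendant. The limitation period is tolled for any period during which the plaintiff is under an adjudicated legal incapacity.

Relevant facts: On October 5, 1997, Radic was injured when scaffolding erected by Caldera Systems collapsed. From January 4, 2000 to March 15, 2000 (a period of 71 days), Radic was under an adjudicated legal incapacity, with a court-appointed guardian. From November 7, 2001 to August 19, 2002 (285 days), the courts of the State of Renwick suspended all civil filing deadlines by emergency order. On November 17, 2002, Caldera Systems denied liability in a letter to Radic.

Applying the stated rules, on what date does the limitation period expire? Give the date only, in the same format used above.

March 27, 2003

The claim accrued on October 5, 1997, the date of the act.
54 months from October 5, 1997 is April 5, 2002.
Because the plaintiff's legal incapacity ran from January 4, 2000 to March 15, 2000, the deadline is extended by 71 days to June 15, 2002.
The emergency suspension of filing deadlines from November 7, 2001 to August 19, 2002 tolled the period for 285 days, extending the deadline to March 27, 2003.
None of the other events listed affects the running of the period under the stated rules.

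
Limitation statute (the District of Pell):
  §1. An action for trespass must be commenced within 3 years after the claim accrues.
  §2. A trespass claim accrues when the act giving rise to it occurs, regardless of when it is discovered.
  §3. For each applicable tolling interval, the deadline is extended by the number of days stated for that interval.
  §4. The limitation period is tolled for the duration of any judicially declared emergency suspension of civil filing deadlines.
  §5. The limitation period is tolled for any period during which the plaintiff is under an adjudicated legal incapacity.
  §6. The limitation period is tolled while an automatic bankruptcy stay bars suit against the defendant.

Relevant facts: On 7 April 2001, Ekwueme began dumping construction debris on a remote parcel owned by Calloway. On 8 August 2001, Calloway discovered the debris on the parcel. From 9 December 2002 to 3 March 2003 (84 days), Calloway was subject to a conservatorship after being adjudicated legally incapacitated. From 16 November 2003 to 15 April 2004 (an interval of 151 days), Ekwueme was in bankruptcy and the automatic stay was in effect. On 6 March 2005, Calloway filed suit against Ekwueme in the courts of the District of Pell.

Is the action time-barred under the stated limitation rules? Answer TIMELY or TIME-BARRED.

Because the rule ties accrual to occurrence, the claim accrued on 7 April 2001, not on the 8 August 2001 discovery date.
Adding the 3 years base period to 7 April 2001 gives a deadline of 7 April 2004, before any tolling.
The plaintiff's legal incapacity from 9 December 2002 to 3 March 2003 tolled the period for 84 days, extending the deadline to 30 June 2004.
The period was tolled for 151 days by the automatic bankruptcy stay (16 November 2003 to 15 April 2004), pushing the deadline to 28 November 2004.
Calloway filed on 6 March 2005, after the 28 November 2004 deadline, so the action is time-barred.

TIME-BARRED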